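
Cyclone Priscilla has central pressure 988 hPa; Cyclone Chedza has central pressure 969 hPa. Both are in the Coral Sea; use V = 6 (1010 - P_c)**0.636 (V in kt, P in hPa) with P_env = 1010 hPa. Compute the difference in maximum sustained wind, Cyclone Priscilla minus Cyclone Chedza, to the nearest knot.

-21 kt

Cyclone Priscilla: ΔP = 22; V ≈ 6 × 22^0.636 ≈ 42.85 kt.
Cyclone Chedza: ΔP = 41; V ≈ 6 × 41^0.636 ≈ 63.66 kt.
Difference ≈ 42.85 − 63.66 = -20.81 → -21 kt.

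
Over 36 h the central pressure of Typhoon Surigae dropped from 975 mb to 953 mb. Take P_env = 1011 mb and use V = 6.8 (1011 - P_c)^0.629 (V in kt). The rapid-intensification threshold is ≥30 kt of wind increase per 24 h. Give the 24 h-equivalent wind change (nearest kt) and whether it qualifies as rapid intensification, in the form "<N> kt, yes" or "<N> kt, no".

15 kt, no

V₁: ΔP = 36, V ≈ 6.8 × 36^0.629 ≈ 64.78 kt.
V₂: ΔP = 58, V ≈ 6.8 × 58^0.629 ≈ 87.44 kt.
ΔV over 36 h = 22.66 kt → 24 h equivalent = 22.66 × 24/36 ≈ 15.11 kt.
15 kt < 30 kt ⇒ not rapid intensification.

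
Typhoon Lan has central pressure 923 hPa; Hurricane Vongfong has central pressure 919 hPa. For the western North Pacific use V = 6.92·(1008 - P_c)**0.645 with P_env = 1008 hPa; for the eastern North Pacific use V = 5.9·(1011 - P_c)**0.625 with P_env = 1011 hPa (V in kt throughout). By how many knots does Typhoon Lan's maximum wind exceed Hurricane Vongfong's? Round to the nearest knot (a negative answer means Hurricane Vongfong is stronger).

22 kt

Typhoon Lan: ΔP = 85; V ≈ 6.92 × 85^0.645 ≈ 121.50 kt.
Hurricane Vongfong: ΔP = 92; V ≈ 5.9 × 92^0.625 ≈ 99.59 kt.
Difference ≈ 121.50 − 99.59 = 21.91 → 22 kt.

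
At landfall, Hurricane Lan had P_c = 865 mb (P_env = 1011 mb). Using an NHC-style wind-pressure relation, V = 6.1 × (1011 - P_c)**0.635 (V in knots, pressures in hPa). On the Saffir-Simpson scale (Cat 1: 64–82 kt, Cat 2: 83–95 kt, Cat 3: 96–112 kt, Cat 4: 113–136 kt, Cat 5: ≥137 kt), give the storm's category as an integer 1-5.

ΔP = 1011 − 865 = 146 mb.
V ≈ 6.1 × 146^0.635 = 6.1 × 23.68 ≈ 144 kt.
144 kt falls in the Category 5 band.

5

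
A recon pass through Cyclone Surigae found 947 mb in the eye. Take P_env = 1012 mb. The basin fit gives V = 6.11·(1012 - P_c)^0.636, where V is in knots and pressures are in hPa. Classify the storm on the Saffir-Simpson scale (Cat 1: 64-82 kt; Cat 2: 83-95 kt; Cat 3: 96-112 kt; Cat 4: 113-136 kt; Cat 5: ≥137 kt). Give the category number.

2

ΔP = 1012 − 947 = 65 mb.
V ≈ 6.11 × 65^0.636 = 6.11 × 14.22 ≈ 87 kt.
87 kt falls in the Category 2 band.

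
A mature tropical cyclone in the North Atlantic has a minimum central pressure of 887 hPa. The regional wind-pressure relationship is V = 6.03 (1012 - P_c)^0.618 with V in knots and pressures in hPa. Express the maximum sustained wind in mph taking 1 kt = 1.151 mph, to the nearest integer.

ΔP = 1012 − 887 = 125 hPa.
V ≈ 6.03 × 125^0.618 = 6.03 × 19.765 ≈ 119.181 kt.
119.181 × 1.151 ≈ 137.18 mph → 137 mph.

137 mph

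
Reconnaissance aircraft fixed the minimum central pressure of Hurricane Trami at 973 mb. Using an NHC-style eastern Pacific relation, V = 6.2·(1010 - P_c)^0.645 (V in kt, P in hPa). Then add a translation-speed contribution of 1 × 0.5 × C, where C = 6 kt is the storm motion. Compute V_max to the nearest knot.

ΔP = 1010 − 973 = 37 mb.
37^0.645 ≈ 10.268.
V ≈ 6.2 × 10.268 ≈ 63.7 kt.
Translation term: 1 × 0.5 × 6 = 3 kt.
Corrected V ≈ 66.7 kt → 67 kt.

67 kt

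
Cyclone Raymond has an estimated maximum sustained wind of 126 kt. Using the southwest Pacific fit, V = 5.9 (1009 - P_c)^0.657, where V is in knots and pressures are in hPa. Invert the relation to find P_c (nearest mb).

ΔP = (V / 5.9)^(1/0.657) = (126/5.9)^1.522.
126/5.9 = 21.356; 21.356^1.522 ≈ 105.59 mb.
P_c = 1009 − 105.59 = 903.41 ≈ 903 mb.

903 mb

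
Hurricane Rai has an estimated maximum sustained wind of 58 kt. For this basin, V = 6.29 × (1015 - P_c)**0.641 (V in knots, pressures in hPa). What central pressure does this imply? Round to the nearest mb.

983 mb

ΔP = (V / 6.29)^(1/0.641) = (58/6.29)^1.560.
58/6.29 = 9.221; 9.221^1.560 ≈ 32.00 mb.
P_c = 1015 − 32.00 = 983.00 ≈ 983 mb.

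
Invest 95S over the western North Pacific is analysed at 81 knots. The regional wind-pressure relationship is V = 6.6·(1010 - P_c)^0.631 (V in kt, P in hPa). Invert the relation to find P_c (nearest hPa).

ΔP = (V / 6.6)^(1/0.631) = (81/6.6)^1.585.
81/6.6 = 12.273; 12.273^1.585 ≈ 53.18 hPa.
P_c = 1010 − 53.18 = 956.82 ≈ 957 hPa.

957 hPa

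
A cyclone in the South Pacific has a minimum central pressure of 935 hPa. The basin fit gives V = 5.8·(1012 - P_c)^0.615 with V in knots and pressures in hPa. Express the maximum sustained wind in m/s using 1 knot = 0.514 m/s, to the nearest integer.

ΔP = 1012 − 935 = 77 hPa.
V ≈ 5.8 × 77^0.615 = 5.8 × 14.461 ≈ 83.873 kt.
83.873 × 0.514 ≈ 43.11 m/s → 43 m/s.

43 m/s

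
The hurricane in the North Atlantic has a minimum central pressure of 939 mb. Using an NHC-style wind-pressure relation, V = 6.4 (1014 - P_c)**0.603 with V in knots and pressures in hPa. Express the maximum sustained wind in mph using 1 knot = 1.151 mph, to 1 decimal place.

99.5 mph

ΔP = 1014 − 939 = 75 mb.
V ≈ 6.4 × 75^0.603 = 6.4 × 13.510 ≈ 86.465 kt.
86.465 × 1.151 ≈ 99.52 mph → 99.5 mph.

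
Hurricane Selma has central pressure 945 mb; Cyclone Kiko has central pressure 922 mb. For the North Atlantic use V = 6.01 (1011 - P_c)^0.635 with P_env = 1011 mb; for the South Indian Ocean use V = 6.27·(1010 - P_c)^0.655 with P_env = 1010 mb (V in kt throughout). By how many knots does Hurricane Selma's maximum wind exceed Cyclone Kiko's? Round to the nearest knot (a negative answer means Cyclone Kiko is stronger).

-32 kt

Hurricane Selma: ΔP = 66; V ≈ 6.01 × 66^0.635 ≈ 85.96 kt.
Cyclone Kiko: ΔP = 88; V ≈ 6.27 × 88^0.655 ≈ 117.73 kt.
Difference ≈ 85.96 − 117.73 = -31.77 → -32 kt.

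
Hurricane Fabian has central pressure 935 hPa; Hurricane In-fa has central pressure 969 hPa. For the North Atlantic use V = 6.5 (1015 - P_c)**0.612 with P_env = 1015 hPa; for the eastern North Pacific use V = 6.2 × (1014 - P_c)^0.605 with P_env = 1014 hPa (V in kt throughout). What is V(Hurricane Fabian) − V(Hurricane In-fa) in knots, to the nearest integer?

33 kt

Hurricane Fabian: ΔP = 80; V ≈ 6.5 × 80^0.612 ≈ 94.97 kt.
Hurricane In-fa: ΔP = 45; V ≈ 6.2 × 45^0.605 ≈ 62.03 kt.
Difference ≈ 94.97 − 62.03 = 32.94 → 33 kt.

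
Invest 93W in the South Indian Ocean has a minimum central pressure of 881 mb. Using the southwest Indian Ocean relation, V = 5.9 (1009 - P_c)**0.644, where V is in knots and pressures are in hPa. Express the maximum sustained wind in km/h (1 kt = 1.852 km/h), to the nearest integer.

ΔP = 1009 − 881 = 128 mb.
V ≈ 5.9 × 128^0.644 = 5.9 × 22.753 ≈ 134.244 kt.
134.244 × 1.852 ≈ 248.62 km/h → 249 km/h.

249 km/h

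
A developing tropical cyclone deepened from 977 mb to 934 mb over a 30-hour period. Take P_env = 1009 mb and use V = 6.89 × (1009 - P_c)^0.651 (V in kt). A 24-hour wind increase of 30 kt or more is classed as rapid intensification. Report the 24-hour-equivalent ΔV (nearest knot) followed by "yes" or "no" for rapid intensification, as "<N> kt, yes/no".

39 kt, yes

V₁: ΔP = 32, V ≈ 6.89 × 32^0.651 ≈ 65.78 kt.
V₂: ΔP = 75, V ≈ 6.89 × 75^0.651 ≈ 114.52 kt.
ΔV over 30 h = 48.74 kt → 24 h equivalent = 48.74 × 24/30 ≈ 38.99 kt.
39 kt ≥ 30 kt ⇒ rapid intensification.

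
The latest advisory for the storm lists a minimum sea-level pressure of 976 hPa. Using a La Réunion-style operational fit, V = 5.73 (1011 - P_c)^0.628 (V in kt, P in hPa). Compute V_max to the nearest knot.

ΔP = 1011 − 976 = 35 hPa.
35^0.628 ≈ 9.326.
V ≈ 5.73 × 9.326 ≈ 53.4 kt.

53 kt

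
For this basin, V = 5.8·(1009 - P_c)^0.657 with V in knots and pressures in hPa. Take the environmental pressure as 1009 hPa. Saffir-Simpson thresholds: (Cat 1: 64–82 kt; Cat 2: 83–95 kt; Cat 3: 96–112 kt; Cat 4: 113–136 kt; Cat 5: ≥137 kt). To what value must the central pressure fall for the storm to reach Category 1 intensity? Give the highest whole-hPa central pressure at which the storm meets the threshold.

970 hPa

Category 1 begins at V = 64 kt.
Required ΔP = (64/5.8)^(1/0.657) = 11.034^1.522 ≈ 38.65 hPa.
P_c ≤ 1009 − 38.65 = 970.35, so the highest integer P_c is 970 hPa.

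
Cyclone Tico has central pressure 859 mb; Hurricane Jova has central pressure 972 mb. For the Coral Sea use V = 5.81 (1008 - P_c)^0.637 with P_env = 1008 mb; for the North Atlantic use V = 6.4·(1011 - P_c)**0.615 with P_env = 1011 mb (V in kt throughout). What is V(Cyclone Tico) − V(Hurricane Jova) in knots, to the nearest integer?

80 kt

Cyclone Tico: ΔP = 149; V ≈ 5.81 × 149^0.637 ≈ 140.77 kt.
Hurricane Jova: ΔP = 39; V ≈ 6.4 × 39^0.615 ≈ 60.91 kt.
Difference ≈ 140.77 − 60.91 = 79.86 → 80 kt.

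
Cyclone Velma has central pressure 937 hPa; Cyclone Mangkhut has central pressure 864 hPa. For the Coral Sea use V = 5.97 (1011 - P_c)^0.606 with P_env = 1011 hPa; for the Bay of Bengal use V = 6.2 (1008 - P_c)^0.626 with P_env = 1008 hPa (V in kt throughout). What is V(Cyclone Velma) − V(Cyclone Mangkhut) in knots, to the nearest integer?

-58 kt

Cyclone Velma: ΔP = 74; V ≈ 5.97 × 74^0.606 ≈ 81.05 kt.
Cyclone Mangkhut: ΔP = 144; V ≈ 6.2 × 144^0.626 ≈ 139.16 kt.
Difference ≈ 81.05 − 139.16 = -58.11 → -58 kt.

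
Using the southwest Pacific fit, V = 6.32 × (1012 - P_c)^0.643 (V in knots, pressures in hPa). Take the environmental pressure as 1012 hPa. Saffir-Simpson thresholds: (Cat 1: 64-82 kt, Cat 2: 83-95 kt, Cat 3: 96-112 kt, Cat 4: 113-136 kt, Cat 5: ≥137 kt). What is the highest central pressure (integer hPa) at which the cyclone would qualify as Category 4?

Category 4 begins at V = 113 kt.
Required ΔP = (113/6.32)^(1/0.643) = 17.880^1.555 ≈ 88.65 hPa.
P_c ≤ 1012 − 88.65 = 923.35, so the highest integer P_c is 923 hPa.

923 hPa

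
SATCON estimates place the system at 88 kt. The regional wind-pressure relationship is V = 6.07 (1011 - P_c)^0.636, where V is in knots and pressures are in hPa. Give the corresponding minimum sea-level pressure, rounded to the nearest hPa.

944 hPa

ΔP = (V / 6.07)^(1/0.636) = (88/6.07)^1.572.
88/6.07 = 14.498; 14.498^1.572 ≈ 66.98 hPa.
P_c = 1011 − 66.98 = 944.02 ≈ 944 hPa.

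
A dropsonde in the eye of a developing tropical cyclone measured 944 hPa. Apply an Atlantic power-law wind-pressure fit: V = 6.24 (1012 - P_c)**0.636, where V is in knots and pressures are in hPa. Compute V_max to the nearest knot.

ΔP = 1012 − 944 = 68 hPa.
68^0.636 ≈ 14.638.
V ≈ 6.24 × 14.638 ≈ 91.3 kt.

91 kt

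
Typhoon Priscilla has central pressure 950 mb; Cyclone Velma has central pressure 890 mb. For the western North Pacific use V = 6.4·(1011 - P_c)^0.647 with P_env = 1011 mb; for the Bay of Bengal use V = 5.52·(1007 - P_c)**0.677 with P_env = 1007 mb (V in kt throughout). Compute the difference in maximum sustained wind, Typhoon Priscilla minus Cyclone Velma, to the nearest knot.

-47 kt

Typhoon Priscilla: ΔP = 61; V ≈ 6.4 × 61^0.647 ≈ 91.47 kt.
Cyclone Velma: ΔP = 117; V ≈ 5.52 × 117^0.677 ≈ 138.71 kt.
Difference ≈ 91.47 − 138.71 = -47.24 → -47 kt.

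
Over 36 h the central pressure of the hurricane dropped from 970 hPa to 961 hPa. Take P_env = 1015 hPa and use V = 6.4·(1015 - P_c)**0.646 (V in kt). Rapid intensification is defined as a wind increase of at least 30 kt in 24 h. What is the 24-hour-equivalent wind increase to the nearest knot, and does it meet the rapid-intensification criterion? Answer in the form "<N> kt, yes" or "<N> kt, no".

V₁: ΔP = 45, V ≈ 6.4 × 45^0.646 ≈ 74.84 kt.
V₂: ΔP = 54, V ≈ 6.4 × 54^0.646 ≈ 84.20 kt.
ΔV over 36 h = 9.36 kt → 24 h equivalent = 9.36 × 24/36 ≈ 6.24 kt.
6 kt < 30 kt ⇒ not rapid intensification.

6 kt, no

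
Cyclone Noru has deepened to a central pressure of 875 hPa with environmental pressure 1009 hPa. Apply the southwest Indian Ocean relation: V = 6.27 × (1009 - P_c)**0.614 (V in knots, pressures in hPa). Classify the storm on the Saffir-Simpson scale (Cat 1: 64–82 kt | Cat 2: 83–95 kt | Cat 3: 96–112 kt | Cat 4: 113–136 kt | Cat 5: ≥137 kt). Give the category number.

ΔP = 1009 − 875 = 134 hPa.
V ≈ 6.27 × 134^0.614 = 6.27 × 20.23 ≈ 127 kt.
127 kt falls in the Category 4 band.

4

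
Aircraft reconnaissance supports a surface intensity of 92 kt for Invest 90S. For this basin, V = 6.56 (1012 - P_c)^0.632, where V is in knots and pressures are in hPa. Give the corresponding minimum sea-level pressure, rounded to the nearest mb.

947 mb

ΔP = (V / 6.56)^(1/0.632) = (92/6.56)^1.582.
92/6.56 = 14.024; 14.024^1.582 ≈ 65.27 mb.
P_c = 1012 − 65.27 = 946.73 ≈ 947 mb.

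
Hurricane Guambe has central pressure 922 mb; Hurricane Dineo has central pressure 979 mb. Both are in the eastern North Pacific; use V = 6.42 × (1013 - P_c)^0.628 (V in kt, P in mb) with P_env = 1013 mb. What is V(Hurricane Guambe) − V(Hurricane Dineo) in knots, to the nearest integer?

Hurricane Guambe: ΔP = 91; V ≈ 6.42 × 91^0.628 ≈ 109.10 kt.
Hurricane Dineo: ΔP = 34; V ≈ 6.42 × 34^0.628 ≈ 58.79 kt.
Difference ≈ 109.10 − 58.79 = 50.31 → 50 kt.

50 kt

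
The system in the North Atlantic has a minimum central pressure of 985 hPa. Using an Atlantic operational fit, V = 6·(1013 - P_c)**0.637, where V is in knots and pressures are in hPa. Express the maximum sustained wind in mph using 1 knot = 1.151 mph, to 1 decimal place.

ΔP = 1013 − 985 = 28 hPa.
V ≈ 6 × 28^0.637 = 6 × 8.353 ≈ 50.118 kt.
50.118 × 1.151 ≈ 57.69 mph → 57.7 mph.

57.7 mph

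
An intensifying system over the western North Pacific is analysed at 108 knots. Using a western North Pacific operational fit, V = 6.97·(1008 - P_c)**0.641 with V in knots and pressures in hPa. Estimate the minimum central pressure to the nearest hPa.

ΔP = (V / 6.97)^(1/0.641) = (108/6.97)^1.560.
108/6.97 = 15.495; 15.495^1.560 ≈ 71.91 hPa.
P_c = 1008 − 71.91 = 936.09 ≈ 936 hPa.

936 hPa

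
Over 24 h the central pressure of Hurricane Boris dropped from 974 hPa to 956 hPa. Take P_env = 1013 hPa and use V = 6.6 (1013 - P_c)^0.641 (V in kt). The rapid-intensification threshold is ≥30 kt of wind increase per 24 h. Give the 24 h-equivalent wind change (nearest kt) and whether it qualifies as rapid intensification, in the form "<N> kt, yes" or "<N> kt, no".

V₁: ΔP = 39, V ≈ 6.6 × 39^0.641 ≈ 69.09 kt.
V₂: ΔP = 57, V ≈ 6.6 × 57^0.641 ≈ 88.12 kt.
ΔV over 24 h = 19.03 kt → 24 h equivalent = 19.03 × 24/24 ≈ 19.03 kt.
19 kt < 30 kt ⇒ not rapid intensification.

19 kt, no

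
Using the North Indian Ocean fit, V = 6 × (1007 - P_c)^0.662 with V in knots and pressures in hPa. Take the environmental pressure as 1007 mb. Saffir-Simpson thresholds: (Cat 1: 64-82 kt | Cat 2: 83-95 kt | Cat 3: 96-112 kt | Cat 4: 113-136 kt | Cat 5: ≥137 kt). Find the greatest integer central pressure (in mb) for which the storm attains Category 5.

894 mb

Category 5 begins at V = 137 kt.
Required ΔP = (137/6)^(1/0.662) = 22.833^1.511 ≈ 112.78 mb.
P_c ≤ 1007 − 112.78 = 894.22, so the highest integer P_c is 894 mb.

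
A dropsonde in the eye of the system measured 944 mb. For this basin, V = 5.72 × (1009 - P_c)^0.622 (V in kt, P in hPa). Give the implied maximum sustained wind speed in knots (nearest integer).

77 kt

ΔP = 1009 − 944 = 65 mb.
65^0.622 ≈ 13.416.
V ≈ 5.72 × 13.416 ≈ 76.7 kt.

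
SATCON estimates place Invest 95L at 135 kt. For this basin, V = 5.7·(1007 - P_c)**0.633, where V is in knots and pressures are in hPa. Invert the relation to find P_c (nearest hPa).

ΔP = (V / 5.7)^(1/0.633) = (135/5.7)^1.580.
135/5.7 = 23.684; 23.684^1.580 ≈ 148.37 hPa.
P_c = 1007 − 148.37 = 858.63 ≈ 859 hPa.

859 hPa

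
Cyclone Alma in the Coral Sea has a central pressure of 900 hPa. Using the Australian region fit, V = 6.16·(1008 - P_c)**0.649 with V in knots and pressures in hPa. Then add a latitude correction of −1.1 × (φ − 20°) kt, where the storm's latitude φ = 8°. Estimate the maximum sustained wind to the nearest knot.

142 kt

ΔP = 1008 − 900 = 108 hPa.
108^0.649 ≈ 20.878.
V ≈ 6.16 × 20.878 ≈ 128.6 kt.
Latitude correction: −1.1 × (8 − 20) = 13.2 kt.
Corrected V ≈ 141.8 kt → 142 kt.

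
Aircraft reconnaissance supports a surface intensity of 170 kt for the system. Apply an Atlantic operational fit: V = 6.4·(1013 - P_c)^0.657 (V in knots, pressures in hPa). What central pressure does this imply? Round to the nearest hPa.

866 hPa

ΔP = (V / 6.4)^(1/0.657) = (170/6.4)^1.522.
170/6.4 = 26.562; 26.562^1.522 ≈ 147.18 hPa.
P_c = 1013 − 147.18 = 865.82 ≈ 866 hPa.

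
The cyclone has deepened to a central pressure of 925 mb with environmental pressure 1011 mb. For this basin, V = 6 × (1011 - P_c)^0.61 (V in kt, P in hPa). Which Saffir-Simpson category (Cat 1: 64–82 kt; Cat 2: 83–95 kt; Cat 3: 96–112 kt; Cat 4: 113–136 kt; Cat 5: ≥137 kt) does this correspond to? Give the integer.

2

ΔP = 1011 − 925 = 86 mb.
V ≈ 6 × 86^0.61 = 6 × 15.14 ≈ 91 kt.
91 kt falls in the Category 2 band.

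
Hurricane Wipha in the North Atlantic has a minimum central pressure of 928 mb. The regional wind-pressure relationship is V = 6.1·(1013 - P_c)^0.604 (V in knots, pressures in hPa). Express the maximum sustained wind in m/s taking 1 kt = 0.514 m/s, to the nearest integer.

ΔP = 1013 − 928 = 85 mb.
V ≈ 6.1 × 85^0.604 = 6.1 × 14.634 ≈ 89.269 kt.
89.269 × 0.514 ≈ 45.88 m/s → 46 m/s.

46 m/s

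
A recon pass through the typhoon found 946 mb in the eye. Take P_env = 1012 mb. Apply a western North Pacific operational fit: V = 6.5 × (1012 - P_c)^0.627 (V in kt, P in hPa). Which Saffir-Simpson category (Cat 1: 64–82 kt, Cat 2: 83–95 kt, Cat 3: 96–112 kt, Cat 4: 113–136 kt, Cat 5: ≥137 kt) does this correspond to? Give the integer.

2

ΔP = 1012 − 946 = 66 mb.
V ≈ 6.5 × 66^0.627 = 6.5 × 13.83 ≈ 90 kt.
90 kt falls in the Category 2 band.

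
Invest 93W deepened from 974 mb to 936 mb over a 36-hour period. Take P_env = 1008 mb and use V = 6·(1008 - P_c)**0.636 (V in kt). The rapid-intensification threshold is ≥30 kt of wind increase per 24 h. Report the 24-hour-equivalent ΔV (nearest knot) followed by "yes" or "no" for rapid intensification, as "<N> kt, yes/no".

V₁: ΔP = 34, V ≈ 6 × 34^0.636 ≈ 56.52 kt.
V₂: ΔP = 72, V ≈ 6 × 72^0.636 ≈ 91.08 kt.
ΔV over 36 h = 34.56 kt → 24 h equivalent = 34.56 × 24/36 ≈ 23.04 kt.
23 kt < 30 kt ⇒ not rapid intensification.

23 kt, no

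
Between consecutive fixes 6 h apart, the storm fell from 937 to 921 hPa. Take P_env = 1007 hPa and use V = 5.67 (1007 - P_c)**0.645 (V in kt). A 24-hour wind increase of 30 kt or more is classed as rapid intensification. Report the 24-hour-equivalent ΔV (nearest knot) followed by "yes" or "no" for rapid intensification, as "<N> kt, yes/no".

V₁: ΔP = 70, V ≈ 5.67 × 70^0.645 ≈ 87.84 kt.
V₂: ΔP = 86, V ≈ 5.67 × 86^0.645 ≈ 100.31 kt.
ΔV over 6 h = 12.47 kt → 24 h equivalent = 12.47 × 24/6 ≈ 49.88 kt.
50 kt ≥ 30 kt ⇒ rapid intensification.

50 kt, yes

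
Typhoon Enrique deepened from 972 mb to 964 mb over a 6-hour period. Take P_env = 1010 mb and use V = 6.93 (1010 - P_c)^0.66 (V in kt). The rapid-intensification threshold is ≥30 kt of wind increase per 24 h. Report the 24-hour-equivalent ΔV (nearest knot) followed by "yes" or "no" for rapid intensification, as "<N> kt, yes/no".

41 kt, yes

V₁: ΔP = 38, V ≈ 6.93 × 38^0.66 ≈ 76.45 kt.
V₂: ΔP = 46, V ≈ 6.93 × 46^0.66 ≈ 86.73 kt.
ΔV over 6 h = 10.28 kt → 24 h equivalent = 10.28 × 24/6 ≈ 41.12 kt.
41 kt ≥ 30 kt ⇒ rapid intensification.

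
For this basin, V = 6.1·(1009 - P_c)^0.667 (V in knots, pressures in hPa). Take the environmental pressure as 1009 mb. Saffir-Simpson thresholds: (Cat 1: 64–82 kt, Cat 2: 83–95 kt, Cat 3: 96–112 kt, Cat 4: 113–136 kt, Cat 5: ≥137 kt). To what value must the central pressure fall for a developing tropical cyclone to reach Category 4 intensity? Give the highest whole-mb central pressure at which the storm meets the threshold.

929 mb

Category 4 begins at V = 113 kt.
Required ΔP = (113/6.1)^(1/0.667) = 18.525^1.499 ≈ 79.56 mb.
P_c ≤ 1009 − 79.56 = 929.44, so the highest integer P_c is 929 mb.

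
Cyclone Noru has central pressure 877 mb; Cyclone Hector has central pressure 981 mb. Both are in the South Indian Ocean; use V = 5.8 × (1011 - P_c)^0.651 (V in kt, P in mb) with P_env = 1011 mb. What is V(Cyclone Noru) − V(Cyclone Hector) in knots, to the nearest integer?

88 kt

Cyclone Noru: ΔP = 134; V ≈ 5.8 × 134^0.651 ≈ 140.66 kt.
Cyclone Hector: ΔP = 30; V ≈ 5.8 × 30^0.651 ≈ 53.09 kt.
Difference ≈ 140.66 − 53.09 = 87.57 → 88 kt.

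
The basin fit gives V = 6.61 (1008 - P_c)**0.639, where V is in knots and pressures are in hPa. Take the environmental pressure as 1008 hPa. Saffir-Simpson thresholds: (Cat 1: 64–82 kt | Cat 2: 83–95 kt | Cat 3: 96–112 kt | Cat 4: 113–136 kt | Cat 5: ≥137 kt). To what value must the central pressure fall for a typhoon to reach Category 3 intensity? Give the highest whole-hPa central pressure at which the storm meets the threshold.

Category 3 begins at V = 96 kt.
Required ΔP = (96/6.61)^(1/0.639) = 14.523^1.565 ≈ 65.85 hPa.
P_c ≤ 1008 − 65.85 = 942.15, so the highest integer P_c is 942 hPa.

942 hPa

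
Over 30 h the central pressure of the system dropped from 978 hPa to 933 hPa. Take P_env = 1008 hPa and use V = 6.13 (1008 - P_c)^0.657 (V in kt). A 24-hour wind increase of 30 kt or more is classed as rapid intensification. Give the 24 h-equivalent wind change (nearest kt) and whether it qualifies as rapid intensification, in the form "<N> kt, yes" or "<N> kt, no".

38 kt, yes

V₁: ΔP = 30, V ≈ 6.13 × 30^0.657 ≈ 57.27 kt.
V₂: ΔP = 75, V ≈ 6.13 × 75^0.657 ≈ 104.56 kt.
ΔV over 30 h = 47.29 kt → 24 h equivalent = 47.29 × 24/30 ≈ 37.83 kt.
38 kt ≥ 30 kt ⇒ rapid intensification.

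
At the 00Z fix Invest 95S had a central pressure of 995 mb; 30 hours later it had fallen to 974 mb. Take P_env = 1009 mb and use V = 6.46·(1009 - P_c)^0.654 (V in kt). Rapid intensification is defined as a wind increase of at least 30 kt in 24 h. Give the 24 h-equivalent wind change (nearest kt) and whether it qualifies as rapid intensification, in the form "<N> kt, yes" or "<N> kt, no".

V₁: ΔP = 14, V ≈ 6.46 × 14^0.654 ≈ 36.29 kt.
V₂: ΔP = 35, V ≈ 6.46 × 35^0.654 ≈ 66.08 kt.
ΔV over 30 h = 29.79 kt → 24 h equivalent = 29.79 × 24/30 ≈ 23.83 kt.
24 kt < 30 kt ⇒ not rapid intensification.

24 kt, no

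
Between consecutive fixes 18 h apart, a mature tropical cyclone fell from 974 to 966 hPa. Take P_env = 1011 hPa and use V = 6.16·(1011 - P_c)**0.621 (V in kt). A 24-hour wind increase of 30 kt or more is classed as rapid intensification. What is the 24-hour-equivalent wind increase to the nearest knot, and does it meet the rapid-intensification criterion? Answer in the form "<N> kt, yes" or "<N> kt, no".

10 kt, no

V₁: ΔP = 37, V ≈ 6.16 × 37^0.621 ≈ 58.00 kt.
V₂: ΔP = 45, V ≈ 6.16 × 45^0.621 ≈ 65.50 kt.
ΔV over 18 h = 7.50 kt → 24 h equivalent = 7.50 × 24/18 ≈ 10.00 kt.
10 kt < 30 kt ⇒ not rapid intensification.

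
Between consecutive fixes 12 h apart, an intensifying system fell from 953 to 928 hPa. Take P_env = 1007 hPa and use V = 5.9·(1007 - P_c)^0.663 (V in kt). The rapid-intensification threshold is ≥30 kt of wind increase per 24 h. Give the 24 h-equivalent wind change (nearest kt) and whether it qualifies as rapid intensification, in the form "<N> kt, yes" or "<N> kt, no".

V₁: ΔP = 54, V ≈ 5.9 × 54^0.663 ≈ 83.07 kt.
V₂: ΔP = 79, V ≈ 5.9 × 79^0.663 ≈ 106.90 kt.
ΔV over 12 h = 23.83 kt → 24 h equivalent = 23.83 × 24/12 ≈ 47.66 kt.
48 kt ≥ 30 kt ⇒ rapid intensification.

48 kt, yes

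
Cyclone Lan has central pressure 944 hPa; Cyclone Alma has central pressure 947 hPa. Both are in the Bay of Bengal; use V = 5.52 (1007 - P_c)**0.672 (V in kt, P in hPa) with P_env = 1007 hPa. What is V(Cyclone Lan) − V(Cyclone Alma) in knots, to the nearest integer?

3 kt

Cyclone Lan: ΔP = 63; V ≈ 5.52 × 63^0.672 ≈ 89.35 kt.
Cyclone Alma: ΔP = 60; V ≈ 5.52 × 60^0.672 ≈ 86.47 kt.
Difference ≈ 89.35 − 86.47 = 2.88 → 3 kt.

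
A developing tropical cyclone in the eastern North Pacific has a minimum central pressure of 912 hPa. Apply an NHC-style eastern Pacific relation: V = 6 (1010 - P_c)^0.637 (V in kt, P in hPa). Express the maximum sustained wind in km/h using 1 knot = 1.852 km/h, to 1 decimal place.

206.2 km/h

ΔP = 1010 − 912 = 98 hPa.
V ≈ 6 × 98^0.637 = 6 × 18.553 ≈ 111.317 kt.
111.317 × 1.852 ≈ 206.16 km/h → 206.2 km/h.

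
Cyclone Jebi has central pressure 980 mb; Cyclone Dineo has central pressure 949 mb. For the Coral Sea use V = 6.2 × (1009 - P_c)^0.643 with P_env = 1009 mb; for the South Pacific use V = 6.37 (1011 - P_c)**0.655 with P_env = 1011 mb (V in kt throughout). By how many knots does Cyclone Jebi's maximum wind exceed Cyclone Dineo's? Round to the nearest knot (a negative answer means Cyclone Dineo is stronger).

-41 kt

Cyclone Jebi: ΔP = 29; V ≈ 6.2 × 29^0.643 ≈ 54.04 kt.
Cyclone Dineo: ΔP = 62; V ≈ 6.37 × 62^0.655 ≈ 95.09 kt.
Difference ≈ 54.04 − 95.09 = -41.05 → -41 kt.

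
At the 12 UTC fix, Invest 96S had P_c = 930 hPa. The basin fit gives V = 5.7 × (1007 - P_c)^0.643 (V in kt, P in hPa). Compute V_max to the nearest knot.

ΔP = 1007 − 930 = 77 hPa.
77^0.643 ≈ 16.331.
V ≈ 5.7 × 16.331 ≈ 93.1 kt.

93 kt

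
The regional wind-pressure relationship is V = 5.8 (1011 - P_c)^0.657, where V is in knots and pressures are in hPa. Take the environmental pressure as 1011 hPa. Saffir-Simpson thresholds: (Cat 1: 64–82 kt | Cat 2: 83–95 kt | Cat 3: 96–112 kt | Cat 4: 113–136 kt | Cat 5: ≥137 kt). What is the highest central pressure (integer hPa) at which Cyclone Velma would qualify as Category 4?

919 hPa

Category 4 begins at V = 113 kt.
Required ΔP = (113/5.8)^(1/0.657) = 19.483^1.522 ≈ 91.82 hPa.
P_c ≤ 1011 − 91.82 = 919.18, so the highest integer P_c is 919 hPa.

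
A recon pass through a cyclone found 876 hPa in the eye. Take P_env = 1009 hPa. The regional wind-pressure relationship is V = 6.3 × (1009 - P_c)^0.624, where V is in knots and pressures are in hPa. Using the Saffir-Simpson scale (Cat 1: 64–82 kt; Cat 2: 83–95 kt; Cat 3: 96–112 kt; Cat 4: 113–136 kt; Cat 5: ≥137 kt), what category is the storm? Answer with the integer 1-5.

ΔP = 1009 − 876 = 133 hPa.
V ≈ 6.3 × 133^0.624 = 6.3 × 21.15 ≈ 133 kt.
133 kt falls in the Category 4 band.

4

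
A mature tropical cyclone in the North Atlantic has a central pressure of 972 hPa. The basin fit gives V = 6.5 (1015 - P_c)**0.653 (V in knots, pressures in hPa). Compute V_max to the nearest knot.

76 kt

ΔP = 1015 − 972 = 43 hPa.
43^0.653 ≈ 11.659.
V ≈ 6.5 × 11.659 ≈ 75.8 kt.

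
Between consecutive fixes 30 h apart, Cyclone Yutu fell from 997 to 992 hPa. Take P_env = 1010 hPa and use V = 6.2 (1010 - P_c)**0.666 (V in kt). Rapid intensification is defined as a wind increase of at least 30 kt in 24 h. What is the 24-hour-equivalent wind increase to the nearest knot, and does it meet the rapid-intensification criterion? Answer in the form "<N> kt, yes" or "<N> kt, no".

V₁: ΔP = 13, V ≈ 6.2 × 13^0.666 ≈ 34.22 kt.
V₂: ΔP = 18, V ≈ 6.2 × 18^0.666 ≈ 42.50 kt.
ΔV over 30 h = 8.28 kt → 24 h equivalent = 8.28 × 24/30 ≈ 6.62 kt.
7 kt < 30 kt ⇒ not rapid intensification.

7 kt, no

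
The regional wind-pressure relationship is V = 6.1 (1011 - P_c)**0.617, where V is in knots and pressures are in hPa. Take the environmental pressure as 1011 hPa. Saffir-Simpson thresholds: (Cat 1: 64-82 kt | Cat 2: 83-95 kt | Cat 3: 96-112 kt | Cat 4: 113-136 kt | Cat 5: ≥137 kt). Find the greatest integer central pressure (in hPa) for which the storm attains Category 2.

942 hPa

Category 2 begins at V = 83 kt.
Required ΔP = (83/6.1)^(1/0.617) = 13.607^1.621 ≈ 68.79 hPa.
P_c ≤ 1011 − 68.79 = 942.21, so the highest integer P_c is 942 hPa.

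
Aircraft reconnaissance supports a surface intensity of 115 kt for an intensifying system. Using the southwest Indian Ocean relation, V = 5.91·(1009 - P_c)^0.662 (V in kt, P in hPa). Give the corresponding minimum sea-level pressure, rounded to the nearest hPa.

920 hPa

ΔP = (V / 5.91)^(1/0.662) = (115/5.91)^1.511.
115/5.91 = 19.459; 19.459^1.511 ≈ 88.57 hPa.
P_c = 1009 − 88.57 = 920.43 ≈ 920 hPa.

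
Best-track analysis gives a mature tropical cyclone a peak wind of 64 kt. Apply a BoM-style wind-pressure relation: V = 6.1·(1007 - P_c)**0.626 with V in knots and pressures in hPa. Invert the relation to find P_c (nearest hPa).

ΔP = (V / 6.1)^(1/0.626) = (64/6.1)^1.597.
64/6.1 = 10.492; 10.492^1.597 ≈ 42.73 hPa.
P_c = 1007 − 42.73 = 964.27 ≈ 964 hPa.

964 hPa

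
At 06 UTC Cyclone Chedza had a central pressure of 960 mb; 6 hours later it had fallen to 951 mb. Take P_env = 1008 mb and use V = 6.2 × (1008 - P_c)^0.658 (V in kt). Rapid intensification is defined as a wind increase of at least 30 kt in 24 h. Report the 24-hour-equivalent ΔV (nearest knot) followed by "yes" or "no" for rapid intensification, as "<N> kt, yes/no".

38 kt, yes

V₁: ΔP = 48, V ≈ 6.2 × 48^0.658 ≈ 79.19 kt.
V₂: ΔP = 57, V ≈ 6.2 × 57^0.658 ≈ 88.67 kt.
ΔV over 6 h = 9.48 kt → 24 h equivalent = 9.48 × 24/6 ≈ 37.92 kt.
38 kt ≥ 30 kt ⇒ rapid intensification.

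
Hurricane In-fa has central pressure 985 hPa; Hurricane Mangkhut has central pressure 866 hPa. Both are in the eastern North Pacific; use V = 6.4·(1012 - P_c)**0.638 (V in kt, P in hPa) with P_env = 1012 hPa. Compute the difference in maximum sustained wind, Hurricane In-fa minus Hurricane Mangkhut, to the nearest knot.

Hurricane In-fa: ΔP = 27; V ≈ 6.4 × 27^0.638 ≈ 52.41 kt.
Hurricane Mangkhut: ΔP = 146; V ≈ 6.4 × 146^0.638 ≈ 153.83 kt.
Difference ≈ 52.41 − 153.83 = -101.42 → -101 kt.

-101 kt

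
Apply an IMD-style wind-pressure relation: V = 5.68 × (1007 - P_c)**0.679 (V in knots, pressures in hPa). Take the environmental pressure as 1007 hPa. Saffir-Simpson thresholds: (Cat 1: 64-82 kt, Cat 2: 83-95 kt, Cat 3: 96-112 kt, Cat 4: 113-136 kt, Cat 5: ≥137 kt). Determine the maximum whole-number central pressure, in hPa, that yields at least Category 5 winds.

Category 5 begins at V = 137 kt.
Required ΔP = (137/5.68)^(1/0.679) = 24.120^1.473 ≈ 108.62 hPa.
P_c ≤ 1007 − 108.62 = 898.38, so the highest integer P_c is 898 hPa.

898 hPa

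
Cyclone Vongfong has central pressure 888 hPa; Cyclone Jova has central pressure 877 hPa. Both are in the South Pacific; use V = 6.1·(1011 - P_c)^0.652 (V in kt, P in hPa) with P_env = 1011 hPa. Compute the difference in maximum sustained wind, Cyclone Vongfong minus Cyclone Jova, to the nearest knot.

-8 kt

Cyclone Vongfong: ΔP = 123; V ≈ 6.1 × 123^0.652 ≈ 140.59 kt.
Cyclone Jova: ΔP = 134; V ≈ 6.1 × 134^0.652 ≈ 148.66 kt.
Difference ≈ 140.59 − 148.66 = -8.07 → -8 kt.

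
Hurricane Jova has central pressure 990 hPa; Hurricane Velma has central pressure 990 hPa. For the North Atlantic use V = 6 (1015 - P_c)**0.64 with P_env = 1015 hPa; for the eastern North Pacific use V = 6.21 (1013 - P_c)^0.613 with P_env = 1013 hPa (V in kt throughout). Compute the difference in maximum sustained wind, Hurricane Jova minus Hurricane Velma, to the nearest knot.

5 kt

Hurricane Jova: ΔP = 25; V ≈ 6 × 25^0.64 ≈ 47.08 kt.
Hurricane Velma: ΔP = 23; V ≈ 6.21 × 23^0.613 ≈ 42.45 kt.
Difference ≈ 47.08 − 42.45 = 4.63 → 5 kt.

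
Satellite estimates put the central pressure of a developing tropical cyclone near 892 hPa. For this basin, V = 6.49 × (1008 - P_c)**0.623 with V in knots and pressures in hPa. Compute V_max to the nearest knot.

125 kt

ΔP = 1008 − 892 = 116 hPa.
116^0.623 ≈ 19.327.
V ≈ 6.49 × 19.327 ≈ 125.4 kt.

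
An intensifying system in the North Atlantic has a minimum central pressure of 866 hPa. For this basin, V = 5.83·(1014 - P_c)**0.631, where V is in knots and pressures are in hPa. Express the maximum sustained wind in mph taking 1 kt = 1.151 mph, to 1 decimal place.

ΔP = 1014 − 866 = 148 hPa.
V ≈ 5.83 × 148^0.631 = 5.83 × 23.412 ≈ 136.491 kt.
136.491 × 1.151 ≈ 157.10 mph → 157.1 mph.

157.1 mph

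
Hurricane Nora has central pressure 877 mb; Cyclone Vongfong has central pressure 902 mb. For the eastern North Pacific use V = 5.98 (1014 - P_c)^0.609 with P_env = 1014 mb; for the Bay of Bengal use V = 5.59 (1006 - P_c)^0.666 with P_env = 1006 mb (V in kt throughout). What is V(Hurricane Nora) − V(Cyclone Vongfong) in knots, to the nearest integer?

-4 kt

Hurricane Nora: ΔP = 137; V ≈ 5.98 × 137^0.609 ≈ 119.66 kt.
Cyclone Vongfong: ΔP = 104; V ≈ 5.59 × 104^0.666 ≈ 123.24 kt.
Difference ≈ 119.66 − 123.24 = -3.58 → -4 kt.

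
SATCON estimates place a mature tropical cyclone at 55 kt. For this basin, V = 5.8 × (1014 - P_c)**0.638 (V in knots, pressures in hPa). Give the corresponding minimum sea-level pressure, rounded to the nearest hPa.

ΔP = (V / 5.8)^(1/0.638) = (55/5.8)^1.567.
55/5.8 = 9.483; 9.483^1.567 ≈ 33.98 hPa.
P_c = 1014 − 33.98 = 980.02 ≈ 980 hPa.

980 hPa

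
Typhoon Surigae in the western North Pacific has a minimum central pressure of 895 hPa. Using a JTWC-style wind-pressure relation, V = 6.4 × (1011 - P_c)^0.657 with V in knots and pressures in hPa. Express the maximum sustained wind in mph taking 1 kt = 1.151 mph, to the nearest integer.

167 mph

ΔP = 1011 − 895 = 116 hPa.
V ≈ 6.4 × 116^0.657 = 6.4 × 22.717 ≈ 145.388 kt.
145.388 × 1.151 ≈ 167.34 mph → 167 mph.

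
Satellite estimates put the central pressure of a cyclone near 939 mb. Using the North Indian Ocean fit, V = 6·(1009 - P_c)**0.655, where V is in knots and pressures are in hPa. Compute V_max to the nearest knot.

ΔP = 1009 − 939 = 70 mb.
70^0.655 ≈ 16.164.
V ≈ 6 × 16.164 ≈ 97.0 kt.

97 kt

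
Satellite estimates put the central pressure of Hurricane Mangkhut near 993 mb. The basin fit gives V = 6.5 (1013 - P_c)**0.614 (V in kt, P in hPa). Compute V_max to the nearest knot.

ΔP = 1013 − 993 = 20 mb.
20^0.614 ≈ 6.293.
V ≈ 6.5 × 6.293 ≈ 40.9 kt.

41 kt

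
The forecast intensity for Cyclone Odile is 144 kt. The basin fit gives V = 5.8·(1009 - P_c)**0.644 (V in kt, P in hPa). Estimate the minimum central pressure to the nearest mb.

ΔP = (V / 5.8)^(1/0.644) = (144/5.8)^1.553.
144/5.8 = 24.828; 24.828^1.553 ≈ 146.57 mb.
P_c = 1009 − 146.57 = 862.43 ≈ 862 mb.

862 mb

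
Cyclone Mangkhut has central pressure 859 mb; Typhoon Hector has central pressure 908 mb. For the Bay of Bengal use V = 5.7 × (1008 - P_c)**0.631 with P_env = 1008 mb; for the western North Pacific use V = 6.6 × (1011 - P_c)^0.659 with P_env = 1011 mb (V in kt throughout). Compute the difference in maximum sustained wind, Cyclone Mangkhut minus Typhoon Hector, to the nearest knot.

Cyclone Mangkhut: ΔP = 149; V ≈ 5.7 × 149^0.631 ≈ 134.02 kt.
Typhoon Hector: ΔP = 103; V ≈ 6.6 × 103^0.659 ≈ 139.96 kt.
Difference ≈ 134.02 − 139.96 = -5.94 → -6 kt.

-6 kt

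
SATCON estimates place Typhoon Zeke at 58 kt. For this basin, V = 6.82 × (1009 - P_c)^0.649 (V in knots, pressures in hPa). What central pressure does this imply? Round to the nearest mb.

ΔP = (V / 6.82)^(1/0.649) = (58/6.82)^1.541.
58/6.82 = 8.504; 8.504^1.541 ≈ 27.07 mb.
P_c = 1009 − 27.07 = 981.93 ≈ 982 mb.

982 mb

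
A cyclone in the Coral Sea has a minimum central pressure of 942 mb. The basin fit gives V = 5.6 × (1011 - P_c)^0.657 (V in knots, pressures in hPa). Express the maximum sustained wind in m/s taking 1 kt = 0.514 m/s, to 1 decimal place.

46.5 m/s

ΔP = 1011 − 942 = 69 mb.
V ≈ 5.6 × 69^0.657 = 5.6 × 16.148 ≈ 90.430 kt.
90.430 × 0.514 ≈ 46.48 m/s → 46.5 m/s.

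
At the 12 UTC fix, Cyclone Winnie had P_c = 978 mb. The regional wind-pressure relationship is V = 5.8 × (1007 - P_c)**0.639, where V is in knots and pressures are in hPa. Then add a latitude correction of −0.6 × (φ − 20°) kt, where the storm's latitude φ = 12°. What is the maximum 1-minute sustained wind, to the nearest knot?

ΔP = 1007 − 978 = 29 mb.
29^0.639 ≈ 8.599.
V ≈ 5.8 × 8.599 ≈ 49.9 kt.
Latitude correction: −0.6 × (12 − 20) = 4.8 kt.
Corrected V ≈ 54.7 kt → 55 kt.

55 kt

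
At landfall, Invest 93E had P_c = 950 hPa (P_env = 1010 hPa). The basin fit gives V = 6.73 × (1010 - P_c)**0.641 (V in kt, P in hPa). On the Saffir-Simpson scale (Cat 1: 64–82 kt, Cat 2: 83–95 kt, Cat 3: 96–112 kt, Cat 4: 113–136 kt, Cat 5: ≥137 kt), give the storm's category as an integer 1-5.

2

ΔP = 1010 − 950 = 60 hPa.
V ≈ 6.73 × 60^0.641 = 6.73 × 13.80 ≈ 93 kt.
93 kt falls in the Category 2 band.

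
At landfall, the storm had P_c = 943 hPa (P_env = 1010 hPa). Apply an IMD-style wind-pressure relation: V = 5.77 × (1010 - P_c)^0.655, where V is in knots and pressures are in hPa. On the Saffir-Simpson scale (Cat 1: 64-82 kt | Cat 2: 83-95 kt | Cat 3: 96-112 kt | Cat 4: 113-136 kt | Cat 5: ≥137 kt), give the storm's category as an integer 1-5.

2

ΔP = 1010 − 943 = 67 hPa.
V ≈ 5.77 × 67^0.655 = 5.77 × 15.71 ≈ 91 kt.
91 kt falls in the Category 2 band.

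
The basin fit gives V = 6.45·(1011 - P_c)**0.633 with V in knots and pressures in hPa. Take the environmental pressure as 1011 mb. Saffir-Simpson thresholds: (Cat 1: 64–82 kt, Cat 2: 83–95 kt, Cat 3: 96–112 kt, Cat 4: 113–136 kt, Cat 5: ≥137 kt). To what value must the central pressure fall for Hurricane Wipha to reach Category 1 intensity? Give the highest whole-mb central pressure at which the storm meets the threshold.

Category 1 begins at V = 64 kt.
Required ΔP = (64/6.45)^(1/0.633) = 9.922^1.580 ≈ 37.54 mb.
P_c ≤ 1011 − 37.54 = 973.46, so the highest integer P_c is 973 mb.

973 mb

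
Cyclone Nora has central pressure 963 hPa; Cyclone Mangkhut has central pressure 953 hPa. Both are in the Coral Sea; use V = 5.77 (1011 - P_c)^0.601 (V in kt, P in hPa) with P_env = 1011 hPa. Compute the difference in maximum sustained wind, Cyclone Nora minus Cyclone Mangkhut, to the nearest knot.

-7 kt

Cyclone Nora: ΔP = 48; V ≈ 5.77 × 48^0.601 ≈ 59.10 kt.
Cyclone Mangkhut: ΔP = 58; V ≈ 5.77 × 58^0.601 ≈ 66.22 kt.
Difference ≈ 59.10 − 66.22 = -7.12 → -7 kt.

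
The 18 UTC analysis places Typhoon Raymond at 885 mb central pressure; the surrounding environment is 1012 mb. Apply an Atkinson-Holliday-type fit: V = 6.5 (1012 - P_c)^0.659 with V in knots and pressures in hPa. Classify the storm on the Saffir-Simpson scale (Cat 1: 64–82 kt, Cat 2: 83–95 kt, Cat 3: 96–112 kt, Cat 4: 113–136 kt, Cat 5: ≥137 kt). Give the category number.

5

ΔP = 1012 − 885 = 127 mb.
V ≈ 6.5 × 127^0.659 = 6.5 × 24.34 ≈ 158 kt.
158 kt falls in the Category 5 band.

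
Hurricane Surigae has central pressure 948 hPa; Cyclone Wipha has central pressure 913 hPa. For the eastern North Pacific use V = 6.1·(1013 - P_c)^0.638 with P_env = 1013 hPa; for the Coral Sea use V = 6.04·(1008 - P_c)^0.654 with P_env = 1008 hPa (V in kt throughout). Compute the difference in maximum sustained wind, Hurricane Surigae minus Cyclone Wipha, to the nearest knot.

-31 kt

Hurricane Surigae: ΔP = 65; V ≈ 6.1 × 65^0.638 ≈ 87.49 kt.
Cyclone Wipha: ΔP = 95; V ≈ 6.04 × 95^0.654 ≈ 118.70 kt.
Difference ≈ 87.49 − 118.70 = -31.21 → -31 kt.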